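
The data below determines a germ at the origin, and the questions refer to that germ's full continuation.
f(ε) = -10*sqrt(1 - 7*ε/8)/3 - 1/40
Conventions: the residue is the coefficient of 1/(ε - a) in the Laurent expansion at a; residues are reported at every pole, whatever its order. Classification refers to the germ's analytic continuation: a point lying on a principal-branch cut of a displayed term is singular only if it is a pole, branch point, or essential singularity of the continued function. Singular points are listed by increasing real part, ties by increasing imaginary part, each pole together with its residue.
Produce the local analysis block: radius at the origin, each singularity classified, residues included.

Radius of convergence at 0: 8/7.
At 8/7: an algebraic (square-root) branch point.

Branch term (-10/3)*sqrt(1 - ε/(8/7)): its argument vanishes at ε = 8/7, a square-root branch point, modulus 8/7.
The radius of convergence is the smallest modulus among the singular points: 8/7.


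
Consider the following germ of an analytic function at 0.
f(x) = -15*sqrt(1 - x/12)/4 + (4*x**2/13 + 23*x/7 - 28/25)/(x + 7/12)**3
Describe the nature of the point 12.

The term (-15/4)*sqrt(1 - x/(12)) has argument 1 - 12/(12) = 0 at 12: a square-root (algebraic, two-sheeted) branch point; the remaining terms are analytic or single-valued there.

The point is an algebraic (square-root) branch point.


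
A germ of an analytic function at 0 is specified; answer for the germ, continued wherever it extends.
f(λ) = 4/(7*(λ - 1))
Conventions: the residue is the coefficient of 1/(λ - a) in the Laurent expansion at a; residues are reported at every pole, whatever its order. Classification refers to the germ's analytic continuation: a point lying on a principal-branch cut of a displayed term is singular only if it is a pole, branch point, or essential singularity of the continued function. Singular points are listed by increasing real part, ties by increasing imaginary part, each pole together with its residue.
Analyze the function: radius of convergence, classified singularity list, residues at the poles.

Radius of convergence at 0: 1.
At 1: a pole of order 1; residue 4/7.

Denominator factor (λ - 1): pole of order 1 at 1, modulus 1.
The radius of convergence is the smallest modulus among the singular points: 1.
At the order-1 pole 1 set g(λ) = (λ - (1))*f(λ) = 4/7.
Simple pole: residue = g(a) at a = 1, which is 4/7.


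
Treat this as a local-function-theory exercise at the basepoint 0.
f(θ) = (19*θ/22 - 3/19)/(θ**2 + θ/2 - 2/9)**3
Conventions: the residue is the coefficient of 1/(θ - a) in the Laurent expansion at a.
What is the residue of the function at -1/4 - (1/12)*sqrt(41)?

The residue is (3645000/14404489)*sqrt(41).

The factor θ**2 + θ/2 - 2/9 splits as (θ - a)(θ - a') with a = -1/4 - (1/12)*sqrt(41), a' = -1/4 + (1/12)*sqrt(41). At the order-3 pole a set g(θ) = (θ - a)^3*f(θ) = [19*θ/22 - 3/19] / (θ - a')^3.
Order-3 pole: residue = g''(a)/2; g''(-1/4 - (1/12)*sqrt(41)) = (7290000/14404489)*sqrt(41), so the residue is (3645000/14404489)*sqrt(41).


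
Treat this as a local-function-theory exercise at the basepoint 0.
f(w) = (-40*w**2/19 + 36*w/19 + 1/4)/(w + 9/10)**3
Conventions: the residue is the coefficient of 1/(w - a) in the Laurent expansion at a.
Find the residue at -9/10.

The residue is -40/19.

At the order-3 pole -9/10 set g(w) = (w - (-9/10))^3*f(w) = -40*w**2/19 + 36*w/19 + 1/4.
Order-3 pole: residue = g''(a)/2; g''(-9/10) = -80/19, so the residue is -40/19.


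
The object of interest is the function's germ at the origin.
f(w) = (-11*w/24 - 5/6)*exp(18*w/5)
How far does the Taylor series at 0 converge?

The factor exp(18*w/5) is entire and contributes no finite singular point.
The polynomial part has no poles.
No finite singular points: the Taylor series at 0 converges everywhere.

The radius of convergence is infinite.


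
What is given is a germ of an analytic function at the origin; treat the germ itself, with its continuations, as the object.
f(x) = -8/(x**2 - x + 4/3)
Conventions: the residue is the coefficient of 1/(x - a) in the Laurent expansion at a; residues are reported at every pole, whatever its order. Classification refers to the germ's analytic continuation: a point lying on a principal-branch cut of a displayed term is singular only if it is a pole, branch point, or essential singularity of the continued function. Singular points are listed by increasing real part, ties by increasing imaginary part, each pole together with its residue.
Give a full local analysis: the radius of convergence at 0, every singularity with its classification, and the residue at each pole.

Radius of convergence at 0: (2/3)*sqrt(3).
At (1/2) - ((1/6)*sqrt(39))*i: a pole of order 1; residue -((8/13)*sqrt(39))*i.
At (1/2) + ((1/6)*sqrt(39))*i: a pole of order 1; residue ((8/13)*sqrt(39))*i.

Denominator factor (x**2 - x + 4/3): discriminant -13/3, complex-conjugate roots (1/2) + ((1/6)*sqrt(39))*i and (1/2) - ((1/6)*sqrt(39))*i; poles of order 1, moduli (2/3)*sqrt(3) and (2/3)*sqrt(3).
The radius of convergence is the smallest modulus among the singular points: (2/3)*sqrt(3).
The factor x**2 - x + 4/3 splits as (x - a)(x - a') with a = (1/2) - ((1/6)*sqrt(39))*i, a' = (1/2) + ((1/6)*sqrt(39))*i. At the order-1 pole a set g(x) = (x - a)*f(x) = [-8] / (x - a').
Simple pole: residue = g(a) at a = (1/2) - ((1/6)*sqrt(39))*i, which is -((8/13)*sqrt(39))*i.
The factor x**2 - x + 4/3 splits as (x - a)(x - a') with a = (1/2) + ((1/6)*sqrt(39))*i, a' = (1/2) - ((1/6)*sqrt(39))*i. At the order-1 pole a set g(x) = (x - a)*f(x) = [-8] / (x - a').
Simple pole: residue = g(a) at a = (1/2) + ((1/6)*sqrt(39))*i, which is ((8/13)*sqrt(39))*i.
List the singular points by increasing real part (a conjugate pair: the negative imaginary part first).


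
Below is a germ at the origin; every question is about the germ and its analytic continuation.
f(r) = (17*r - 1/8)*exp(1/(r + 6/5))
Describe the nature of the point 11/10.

There is no denominator, hence no pole anywhere.
The essential point of exp(1/(r - (-6/5))) is -6/5, not 11/10.
So the germ continues analytically to 11/10.

The point is a regular point.


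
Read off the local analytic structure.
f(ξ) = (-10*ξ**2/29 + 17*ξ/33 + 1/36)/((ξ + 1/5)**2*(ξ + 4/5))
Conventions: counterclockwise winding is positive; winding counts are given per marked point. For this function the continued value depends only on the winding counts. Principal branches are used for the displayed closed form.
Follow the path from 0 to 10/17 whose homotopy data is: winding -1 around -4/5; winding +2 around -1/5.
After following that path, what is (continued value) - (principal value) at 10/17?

Continued minus principal equals 0.

The function is rational, hence single-valued: continuing it around any pole returns the same value, so the difference is 0.


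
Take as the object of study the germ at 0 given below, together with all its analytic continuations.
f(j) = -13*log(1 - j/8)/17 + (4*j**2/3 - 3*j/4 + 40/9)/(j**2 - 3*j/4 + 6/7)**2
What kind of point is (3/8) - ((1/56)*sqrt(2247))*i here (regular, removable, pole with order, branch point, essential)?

The denominator factor j**2 - 3*j/4 + 6/7 vanishes at (3/8) - ((1/56)*sqrt(2247))*i and appears to the power 2; the numerator there equals (6845/2016) - ((1/224)*sqrt(2247))*i, nonzero, and no other factor vanishes.
The branch terms are analytic at this point.
Hence a pole whose order is the multiplicity, 2.

The point is a pole of order 2.


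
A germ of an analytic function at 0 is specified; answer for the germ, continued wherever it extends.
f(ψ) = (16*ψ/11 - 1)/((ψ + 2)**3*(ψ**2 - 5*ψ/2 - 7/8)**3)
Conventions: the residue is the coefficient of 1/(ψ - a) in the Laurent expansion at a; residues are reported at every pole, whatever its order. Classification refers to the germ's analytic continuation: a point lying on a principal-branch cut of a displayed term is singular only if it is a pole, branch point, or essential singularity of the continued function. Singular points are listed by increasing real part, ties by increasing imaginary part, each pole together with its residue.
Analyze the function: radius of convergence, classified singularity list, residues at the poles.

Radius of convergence at 0: -5/4 + (1/4)*sqrt(39).
At -2: a pole of order 3; residue -18444288/981784375.
At 5/4 - (1/4)*sqrt(39): a pole of order 3; residue 9222144/981784375 + (4117504/2945353125)*sqrt(39).
At 5/4 + (1/4)*sqrt(39): a pole of order 3; residue 9222144/981784375 - (4117504/2945353125)*sqrt(39).


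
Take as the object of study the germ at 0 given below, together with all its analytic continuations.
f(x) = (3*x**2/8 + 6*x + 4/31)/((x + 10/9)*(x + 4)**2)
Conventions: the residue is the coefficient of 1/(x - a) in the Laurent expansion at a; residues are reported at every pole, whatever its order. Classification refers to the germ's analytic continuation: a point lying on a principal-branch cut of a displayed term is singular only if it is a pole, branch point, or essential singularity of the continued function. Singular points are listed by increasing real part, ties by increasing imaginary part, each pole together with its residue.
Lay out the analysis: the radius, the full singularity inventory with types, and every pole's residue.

Denominator factor (x + 4)^2: pole of order 2 at -4, modulus 4.
Denominator factor (x + 10/9): pole of order 1 at -10/9, modulus 10/9.
The radius of convergence is the smallest modulus among the singular points: 10/9.
At the order-2 pole -4 set g(x) = (x - (-4))^2*f(x) = (3*x**2/8 + 6*x + 4/31)/(x + 10/9).
Order-2 pole: residue = g'(a); g'(-4) = 5778/5239, so the residue is 5778/5239.
At the order-1 pole -10/9 set g(x) = (x - (-10/9))*f(x) = (3*x**2/8 + 6*x + 4/31)/(x + 4)**2.
Simple pole: residue = g(a) at a = -10/9, which is -30507/41912.
List the singular points by increasing real part (a conjugate pair: the negative imaginary part first).

Radius of convergence at 0: 10/9.
At -4: a pole of order 2; residue 5778/5239.
At -10/9: a pole of order 1; residue -30507/41912.


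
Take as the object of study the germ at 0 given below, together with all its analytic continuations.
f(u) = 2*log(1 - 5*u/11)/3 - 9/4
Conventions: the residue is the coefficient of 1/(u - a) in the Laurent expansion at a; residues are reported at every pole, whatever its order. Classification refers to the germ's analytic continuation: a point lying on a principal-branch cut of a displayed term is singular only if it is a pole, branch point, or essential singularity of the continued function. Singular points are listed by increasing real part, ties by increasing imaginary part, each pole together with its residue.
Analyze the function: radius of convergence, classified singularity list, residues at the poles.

Radius of convergence at 0: 11/5.
At 11/5: a logarithmic branch point.

Branch term (2/3)*log(1 - u/(11/5)): its argument vanishes at u = 11/5, a logarithmic branch point, modulus 11/5.
The radius of convergence is the smallest modulus among the singular points: 11/5.


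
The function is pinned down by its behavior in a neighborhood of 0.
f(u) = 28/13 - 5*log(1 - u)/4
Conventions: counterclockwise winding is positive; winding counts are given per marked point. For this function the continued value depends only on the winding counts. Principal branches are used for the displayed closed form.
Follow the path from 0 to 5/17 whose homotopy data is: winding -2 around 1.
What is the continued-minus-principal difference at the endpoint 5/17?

Continued minus principal equals (5)*pi*i.

The rational part is single-valued and drops out of the difference; each branch term changes only by its own monodromy.
(-5/4)*log(1 - u/(1)): each positive loop around 1 adds 2*pi*i to the log, so winding -2 contributes (-5/4)*(-2)*2*pi*i = (5)*pi*i.
Summing the contributions at u = 5/17 gives (5)*pi*i.


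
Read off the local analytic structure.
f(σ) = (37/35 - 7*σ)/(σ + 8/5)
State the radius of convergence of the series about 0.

Denominator factor (σ + 8/5): pole of order 1 at -8/5, modulus 8/5.
The radius of convergence is the smallest modulus among the singular points: 8/5.

The radius of convergence is 8/5.


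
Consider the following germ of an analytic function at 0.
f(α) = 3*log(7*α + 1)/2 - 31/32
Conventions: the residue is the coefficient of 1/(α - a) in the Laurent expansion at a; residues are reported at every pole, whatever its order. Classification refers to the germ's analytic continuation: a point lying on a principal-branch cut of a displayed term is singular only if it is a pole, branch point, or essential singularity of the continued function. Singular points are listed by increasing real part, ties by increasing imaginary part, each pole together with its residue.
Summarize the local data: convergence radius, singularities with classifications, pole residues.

Branch term (3/2)*log(1 - α/(-1/7)): its argument vanishes at α = -1/7, a logarithmic branch point, modulus 1/7.
The radius of convergence is the smallest modulus among the singular points: 1/7.

Radius of convergence at 0: 1/7.
At -1/7: a logarithmic branch point.


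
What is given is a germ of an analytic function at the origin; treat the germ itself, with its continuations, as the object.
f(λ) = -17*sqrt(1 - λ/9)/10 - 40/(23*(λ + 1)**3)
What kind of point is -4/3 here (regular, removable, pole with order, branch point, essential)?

Denominator factors: λ + 1 = -1/3 at λ = -4/3 — none vanishes.
Branch term sqrt(1 - λ/(9)): argument at -4/3 is 31/27, nonzero, so -4/3 is not its branch point (a point on a principal cut is still regular for the continued germ).
So the germ continues analytically to -4/3.

The point is a regular point.


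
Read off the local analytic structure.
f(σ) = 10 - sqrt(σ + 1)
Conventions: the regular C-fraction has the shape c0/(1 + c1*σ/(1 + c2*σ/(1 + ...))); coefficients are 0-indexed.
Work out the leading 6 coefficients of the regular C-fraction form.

The regular C-fraction coefficients are [9, 1/18, 7/36, 9/28, 5/28, 7/20].

Taylor coefficients (expand at 0): a_0 = 9, a_1 = -1/2, a_2 = 1/8, a_3 = -1/16, a_4 = 5/128, a_5 = -7/256.
c0 = a_0 = 9. Peel one level at a time: if S = 1 + c*σ/S' with S'(0) = 1, then c is the σ-coefficient of S and S' = c*σ/(S - 1).
S_1 = c0/f = 1 + (1/18)*σ + (-7/648)*σ^2 + ...; c1 = 1/18.
S_2 = c1*σ/(S_1 - 1) = 1 + (7/36)*σ + (-1/16)*σ^2 + ...; c2 = 7/36.
S_3 = c2*σ/(S_2 - 1) = 1 + (9/28)*σ + (-45/784)*σ^2 + ...; c3 = 9/28.
S_4 = c3*σ/(S_3 - 1) = 1 + (5/28)*σ + (-1/16)*σ^2 + ...; c4 = 5/28.
S_5 = c4*σ/(S_4 - 1) = 1 + (7/20)*σ + ...; c5 = 7/20.


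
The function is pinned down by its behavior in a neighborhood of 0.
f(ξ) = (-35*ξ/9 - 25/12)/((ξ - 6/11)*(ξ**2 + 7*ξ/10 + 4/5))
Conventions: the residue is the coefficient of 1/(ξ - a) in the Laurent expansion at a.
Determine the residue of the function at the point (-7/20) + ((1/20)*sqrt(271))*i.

The factor ξ**2 + 7*ξ/10 + 4/5 splits as (ξ - a)(ξ - a') with a = (-7/20) + ((1/20)*sqrt(271))*i, a' = (-7/20) - ((1/20)*sqrt(271))*i. At the order-1 pole a set g(ξ) = (ξ - a)*f(ξ) = [(-35*ξ/9 - 25/12)/(ξ - 6/11)] / (ξ - a').
Simple pole: residue = g(a) at a = (-7/20) + ((1/20)*sqrt(271))*i, which is (2035/1432) + ((173195/3492648)*sqrt(271))*i.

The residue is (2035/1432) + ((173195/3492648)*sqrt(271))*i.


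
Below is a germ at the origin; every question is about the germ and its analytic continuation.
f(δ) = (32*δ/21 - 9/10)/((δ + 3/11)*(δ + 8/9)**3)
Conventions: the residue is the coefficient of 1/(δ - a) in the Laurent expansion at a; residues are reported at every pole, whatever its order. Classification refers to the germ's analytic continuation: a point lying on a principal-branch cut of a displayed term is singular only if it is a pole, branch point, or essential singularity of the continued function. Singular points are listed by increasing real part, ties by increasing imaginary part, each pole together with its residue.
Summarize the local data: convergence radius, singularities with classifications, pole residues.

Radius of convergence at 0: 3/11.
At -8/9: a pole of order 3; residue 89355717/15888670.
At -3/11: a pole of order 1; residue -89355717/15888670.

Denominator factor (δ + 3/11): pole of order 1 at -3/11, modulus 3/11.
Denominator factor (δ + 8/9)^3: pole of order 3 at -8/9, modulus 8/9.
The radius of convergence is the smallest modulus among the singular points: 3/11.
At the order-3 pole -8/9 set g(δ) = (δ - (-8/9))^3*f(δ) = (32*δ/21 - 9/10)/(δ + 3/11).
Order-3 pole: residue = g''(a)/2; g''(-8/9) = 89355717/7944335, so the residue is 89355717/15888670.
At the order-1 pole -3/11 set g(δ) = (δ - (-3/11))*f(δ) = (32*δ/21 - 9/10)/(δ + 8/9)**3.
Simple pole: residue = g(a) at a = -3/11, which is -89355717/15888670.
List the singular points by increasing real part (a conjugate pair: the negative imaginary part first).


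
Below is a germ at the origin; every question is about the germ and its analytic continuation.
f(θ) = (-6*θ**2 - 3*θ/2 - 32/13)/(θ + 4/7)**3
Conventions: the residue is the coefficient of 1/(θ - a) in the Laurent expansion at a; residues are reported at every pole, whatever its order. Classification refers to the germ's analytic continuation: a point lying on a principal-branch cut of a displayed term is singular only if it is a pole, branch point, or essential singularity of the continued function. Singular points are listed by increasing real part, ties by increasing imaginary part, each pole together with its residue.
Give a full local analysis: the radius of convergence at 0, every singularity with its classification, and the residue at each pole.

Radius of convergence at 0: 4/7.
At -4/7: a pole of order 3; residue -6.

Denominator factor (θ + 4/7)^3: pole of order 3 at -4/7, modulus 4/7.
The radius of convergence is the smallest modulus among the singular points: 4/7.
At the order-3 pole -4/7 set g(θ) = (θ - (-4/7))^3*f(θ) = -6*θ**2 - 3*θ/2 - 32/13.
Order-3 pole: residue = g''(a)/2; g''(-4/7) = -12, so the residue is -6.


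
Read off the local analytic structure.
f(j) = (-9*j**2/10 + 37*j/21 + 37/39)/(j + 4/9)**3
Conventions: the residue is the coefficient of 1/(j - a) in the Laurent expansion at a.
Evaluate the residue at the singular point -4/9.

At the order-3 pole -4/9 set g(j) = (j - (-4/9))^3*f(j) = -9*j**2/10 + 37*j/21 + 37/39.
Order-3 pole: residue = g''(a)/2; g''(-4/9) = -9/5, so the residue is -9/10.

The residue is -9/10.


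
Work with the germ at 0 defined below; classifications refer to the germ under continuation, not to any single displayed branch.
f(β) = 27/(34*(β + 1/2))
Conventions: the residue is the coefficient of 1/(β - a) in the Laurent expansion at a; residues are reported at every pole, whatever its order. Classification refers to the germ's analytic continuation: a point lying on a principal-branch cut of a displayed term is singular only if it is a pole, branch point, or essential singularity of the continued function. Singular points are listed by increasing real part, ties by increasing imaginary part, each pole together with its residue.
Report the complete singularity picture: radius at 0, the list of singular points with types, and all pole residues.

Denominator factor (β + 1/2): pole of order 1 at -1/2, modulus 1/2.
The radius of convergence is the smallest modulus among the singular points: 1/2.
At the order-1 pole -1/2 set g(β) = (β - (-1/2))*f(β) = 27/34.
Simple pole: residue = g(a) at a = -1/2, which is 27/34.

Radius of convergence at 0: 1/2.
At -1/2: a pole of order 1; residue 27/34.


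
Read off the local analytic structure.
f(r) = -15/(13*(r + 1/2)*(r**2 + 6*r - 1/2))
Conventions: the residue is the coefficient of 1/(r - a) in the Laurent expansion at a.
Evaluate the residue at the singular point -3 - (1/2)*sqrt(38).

The factor r**2 + 6*r - 1/2 splits as (r - a)(r - a') with a = -3 - (1/2)*sqrt(38), a' = -3 + (1/2)*sqrt(38). At the order-1 pole a set g(r) = (r - a)*f(r) = [-15/(13*(r + 1/2))] / (r - a').
Simple pole: residue = g(a) at a = -3 - (1/2)*sqrt(38), which is -30/169 + (75/3211)*sqrt(38).

The residue is -30/169 + (75/3211)*sqrt(38).


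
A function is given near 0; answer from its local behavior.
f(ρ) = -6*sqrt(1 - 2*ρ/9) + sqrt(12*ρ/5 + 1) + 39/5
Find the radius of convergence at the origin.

The radius of convergence is 5/12.

Branch term (-6)*sqrt(1 - ρ/(9/2)): its argument vanishes at ρ = 9/2, a square-root branch point, modulus 9/2.
Branch term (1)*sqrt(1 - ρ/(-5/12)): its argument vanishes at ρ = -5/12, a square-root branch point, modulus 5/12.
The radius of convergence is the smallest modulus among the singular points: 5/12.


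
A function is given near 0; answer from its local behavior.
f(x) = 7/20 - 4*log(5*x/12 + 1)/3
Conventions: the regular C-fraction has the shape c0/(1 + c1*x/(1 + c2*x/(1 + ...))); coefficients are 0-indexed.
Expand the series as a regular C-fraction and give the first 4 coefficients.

The regular C-fraction coefficients are [7/20, 100/63, -695/504, -35/3336].

Taylor coefficients (expand at 0): a_0 = 7/20, a_1 = -5/9, a_2 = 25/216, a_3 = -125/3888.
c0 = a_0 = 7/20. Peel one level at a time: if S = 1 + c*x/S' with S'(0) = 1, then c is the x-coefficient of S and S' = c*x/(S - 1).
S_1 = c0/f = 1 + (100/63)*x + (17375/7938)*x^2 + ...; c1 = 100/63.
S_2 = c1*x/(S_1 - 1) = 1 + (-695/504)*x + (-25/1728)*x^2 + ...; c2 = -695/504.
S_3 = c2*x/(S_2 - 1) = 1 + (-35/3336)*x + ...; c3 = -35/3336.


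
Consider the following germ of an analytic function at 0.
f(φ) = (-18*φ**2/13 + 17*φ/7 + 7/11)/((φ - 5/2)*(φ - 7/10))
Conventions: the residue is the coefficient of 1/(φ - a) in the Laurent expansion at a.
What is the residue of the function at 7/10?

At the order-1 pole 7/10 set g(φ) = (φ - (7/10))*f(φ) = (-18*φ**2/13 + 17*φ/7 + 7/11)/(φ - 5/2).
Simple pole: residue = g(a) at a = 7/10, which is -5927/6435.

The residue is -5927/6435.


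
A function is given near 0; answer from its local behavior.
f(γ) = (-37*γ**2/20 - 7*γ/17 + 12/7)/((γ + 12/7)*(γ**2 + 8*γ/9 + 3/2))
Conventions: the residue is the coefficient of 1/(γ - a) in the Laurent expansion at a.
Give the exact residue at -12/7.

At the order-1 pole -12/7 set g(γ) = (γ - (-12/7))*f(γ) = (-37*γ**2/20 - 7*γ/17 + 12/7)/(γ**2 + 8*γ/9 + 3/2).
Simple pole: residue = g(a) at a = -12/7, which is -75384/72845.

The residue is -75384/72845.


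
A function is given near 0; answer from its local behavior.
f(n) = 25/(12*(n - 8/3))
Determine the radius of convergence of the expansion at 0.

The radius of convergence is 8/3.

Denominator factor (n - 8/3): pole of order 1 at 8/3, modulus 8/3.
The radius of convergence is the smallest modulus among the singular points: 8/3.


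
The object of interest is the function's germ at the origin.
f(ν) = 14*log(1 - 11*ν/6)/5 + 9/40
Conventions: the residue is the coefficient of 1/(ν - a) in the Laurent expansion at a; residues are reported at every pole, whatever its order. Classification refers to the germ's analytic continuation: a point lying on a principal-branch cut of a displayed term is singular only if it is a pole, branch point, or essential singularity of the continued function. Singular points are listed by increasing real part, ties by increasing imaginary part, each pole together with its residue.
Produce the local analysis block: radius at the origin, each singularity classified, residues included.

Branch term (14/5)*log(1 - ν/(6/11)): its argument vanishes at ν = 6/11, a logarithmic branch point, modulus 6/11.
The radius of convergence is the smallest modulus among the singular points: 6/11.

Radius of convergence at 0: 6/11.
At 6/11: a logarithmic branch point.


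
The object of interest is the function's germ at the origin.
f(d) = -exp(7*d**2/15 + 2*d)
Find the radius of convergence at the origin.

The factor exp(7*d**2/15 + 2*d) is entire and contributes no finite singular point.
The polynomial part has no poles.
No finite singular points: the Taylor series at 0 converges everywhere.

The radius of convergence is infinite.


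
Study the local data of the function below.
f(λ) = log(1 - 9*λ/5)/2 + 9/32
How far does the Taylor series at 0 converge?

The radius of convergence is 5/9.

Branch term (1/2)*log(1 - λ/(5/9)): its argument vanishes at λ = 5/9, a logarithmic branch point, modulus 5/9.
The radius of convergence is the smallest modulus among the singular points: 5/9.


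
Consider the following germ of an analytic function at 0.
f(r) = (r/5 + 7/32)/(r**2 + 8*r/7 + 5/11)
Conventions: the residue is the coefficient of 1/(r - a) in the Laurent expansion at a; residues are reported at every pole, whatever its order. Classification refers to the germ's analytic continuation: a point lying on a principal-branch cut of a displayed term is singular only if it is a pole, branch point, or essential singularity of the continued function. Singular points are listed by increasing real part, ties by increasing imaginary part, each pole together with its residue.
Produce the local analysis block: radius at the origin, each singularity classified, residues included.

Denominator factor (r**2 + 8*r/7 + 5/11): discriminant -276/539, complex-conjugate roots (-4/7) + ((1/77)*sqrt(759))*i and (-4/7) - ((1/77)*sqrt(759))*i; poles of order 1, moduli (1/11)*sqrt(55) and (1/11)*sqrt(55).
The radius of convergence is the smallest modulus among the singular points: (1/11)*sqrt(55).
The factor r**2 + 8*r/7 + 5/11 splits as (r - a)(r - a') with a = (-4/7) - ((1/77)*sqrt(759))*i, a' = (-4/7) + ((1/77)*sqrt(759))*i. At the order-1 pole a set g(r) = (r - a)*f(r) = [r/5 + 7/32] / (r - a').
Simple pole: residue = g(a) at a = (-4/7) - ((1/77)*sqrt(759))*i, which is (1/10) + ((39/7360)*sqrt(759))*i.
The factor r**2 + 8*r/7 + 5/11 splits as (r - a)(r - a') with a = (-4/7) + ((1/77)*sqrt(759))*i, a' = (-4/7) - ((1/77)*sqrt(759))*i. At the order-1 pole a set g(r) = (r - a)*f(r) = [r/5 + 7/32] / (r - a').
Simple pole: residue = g(a) at a = (-4/7) + ((1/77)*sqrt(759))*i, which is (1/10) - ((39/7360)*sqrt(759))*i.
List the singular points by increasing real part (a conjugate pair: the negative imaginary part first).

Radius of convergence at 0: (1/11)*sqrt(55).
At (-4/7) - ((1/77)*sqrt(759))*i: a pole of order 1; residue (1/10) + ((39/7360)*sqrt(759))*i.
At (-4/7) + ((1/77)*sqrt(759))*i: a pole of order 1; residue (1/10) - ((39/7360)*sqrt(759))*i.


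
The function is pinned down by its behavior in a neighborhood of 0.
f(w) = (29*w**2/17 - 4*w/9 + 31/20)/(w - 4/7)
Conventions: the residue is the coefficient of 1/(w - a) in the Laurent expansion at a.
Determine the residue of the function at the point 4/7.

The residue is 277847/149940.

At the order-1 pole 4/7 set g(w) = (w - (4/7))*f(w) = 29*w**2/17 - 4*w/9 + 31/20.
Simple pole: residue = g(a) at a = 4/7, which is 277847/149940.


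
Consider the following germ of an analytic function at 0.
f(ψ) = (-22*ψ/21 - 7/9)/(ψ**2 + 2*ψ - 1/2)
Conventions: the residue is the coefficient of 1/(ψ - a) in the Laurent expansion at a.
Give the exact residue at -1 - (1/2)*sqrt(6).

The residue is -11/21 - (17/378)*sqrt(6).

The factor ψ**2 + 2*ψ - 1/2 splits as (ψ - a)(ψ - a') with a = -1 - (1/2)*sqrt(6), a' = -1 + (1/2)*sqrt(6). At the order-1 pole a set g(ψ) = (ψ - a)*f(ψ) = [-22*ψ/21 - 7/9] / (ψ - a').
Simple pole: residue = g(a) at a = -1 - (1/2)*sqrt(6), which is -11/21 - (17/378)*sqrt(6).


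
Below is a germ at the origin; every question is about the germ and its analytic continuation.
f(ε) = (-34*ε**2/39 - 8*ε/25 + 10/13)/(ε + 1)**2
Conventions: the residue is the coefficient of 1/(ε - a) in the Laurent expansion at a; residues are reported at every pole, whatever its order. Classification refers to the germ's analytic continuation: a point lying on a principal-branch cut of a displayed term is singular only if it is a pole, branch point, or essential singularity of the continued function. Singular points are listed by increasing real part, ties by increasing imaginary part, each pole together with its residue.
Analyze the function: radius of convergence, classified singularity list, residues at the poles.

Radius of convergence at 0: 1.
At -1: a pole of order 2; residue 1388/975.

Denominator factor (ε + 1)^2: pole of order 2 at -1, modulus 1.
The radius of convergence is the smallest modulus among the singular points: 1.
At the order-2 pole -1 set g(ε) = (ε - (-1))^2*f(ε) = -34*ε**2/39 - 8*ε/25 + 10/13.
Order-2 pole: residue = g'(a); g'(-1) = 1388/975, so the residue is 1388/975.


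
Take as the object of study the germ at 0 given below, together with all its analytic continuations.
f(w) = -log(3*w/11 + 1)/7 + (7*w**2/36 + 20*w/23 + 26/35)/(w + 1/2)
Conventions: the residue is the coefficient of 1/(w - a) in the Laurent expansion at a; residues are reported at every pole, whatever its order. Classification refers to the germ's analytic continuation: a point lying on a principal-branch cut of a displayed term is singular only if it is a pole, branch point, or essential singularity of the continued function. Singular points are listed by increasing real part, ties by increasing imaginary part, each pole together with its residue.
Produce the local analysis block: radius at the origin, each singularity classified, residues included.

Denominator factor (w + 1/2): pole of order 1 at -1/2, modulus 1/2.
Branch term (-1/7)*log(1 - w/(-11/3)): its argument vanishes at w = -11/3, a logarithmic branch point, modulus 11/3.
The radius of convergence is the smallest modulus among the singular points: 1/2.
The branch term is analytic at -1/2 and contributes nothing to the residue; only the rational part matters.
At the order-1 pole -1/2 set g(w) = (w - (-1/2))*(rational part) = 7*w**2/36 + 20*w/23 + 26/35.
Simple pole: residue = g(a) at a = -1/2, which is 41347/115920.
List the singular points by increasing real part (a conjugate pair: the negative imaginary part first).

Radius of convergence at 0: 1/2.
At -11/3: a logarithmic branch point.
At -1/2: a pole of order 1; residue 41347/115920.


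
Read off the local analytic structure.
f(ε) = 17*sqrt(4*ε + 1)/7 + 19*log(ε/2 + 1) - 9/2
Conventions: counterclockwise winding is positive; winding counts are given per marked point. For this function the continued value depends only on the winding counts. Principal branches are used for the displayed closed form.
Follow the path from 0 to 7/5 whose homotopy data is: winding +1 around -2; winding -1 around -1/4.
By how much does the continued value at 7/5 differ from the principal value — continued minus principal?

The rational part is single-valued and drops out of the difference; each branch term changes only by its own monodromy.
(17/7)*sqrt(1 - ε/(-1/4)): winding -1 is odd, the square root flips sign, contributing -2*(17/7)*sqrt(1 - (7/5)/(-1/4)) = -2*(17/7)*sqrt(33/5) = -(34/35)*sqrt(165).
(19)*log(1 - ε/(-2)): each positive loop around -2 adds 2*pi*i to the log, so winding +1 contributes (19)*(1)*2*pi*i = (38)*pi*i.
Summing the contributions at ε = 7/5 gives (-(34/35)*sqrt(165)) + ((38)*pi)*i.

Continued minus principal equals (-(34/35)*sqrt(165)) + ((38)*pi)*i.


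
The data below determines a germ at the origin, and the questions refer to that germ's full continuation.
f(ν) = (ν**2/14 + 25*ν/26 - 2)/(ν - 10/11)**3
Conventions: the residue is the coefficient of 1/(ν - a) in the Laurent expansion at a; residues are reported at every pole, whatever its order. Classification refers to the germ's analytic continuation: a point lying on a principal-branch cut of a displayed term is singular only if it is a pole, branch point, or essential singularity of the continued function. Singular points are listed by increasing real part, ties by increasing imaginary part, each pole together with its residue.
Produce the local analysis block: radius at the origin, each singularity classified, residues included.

Denominator factor (ν - 10/11)^3: pole of order 3 at 10/11, modulus 10/11.
The radius of convergence is the smallest modulus among the singular points: 10/11.
At the order-3 pole 10/11 set g(ν) = (ν - (10/11))^3*f(ν) = ν**2/14 + 25*ν/26 - 2.
Order-3 pole: residue = g''(a)/2; g''(10/11) = 1/7, so the residue is 1/14.

Radius of convergence at 0: 10/11.
At 10/11: a pole of order 3; residue 1/14.


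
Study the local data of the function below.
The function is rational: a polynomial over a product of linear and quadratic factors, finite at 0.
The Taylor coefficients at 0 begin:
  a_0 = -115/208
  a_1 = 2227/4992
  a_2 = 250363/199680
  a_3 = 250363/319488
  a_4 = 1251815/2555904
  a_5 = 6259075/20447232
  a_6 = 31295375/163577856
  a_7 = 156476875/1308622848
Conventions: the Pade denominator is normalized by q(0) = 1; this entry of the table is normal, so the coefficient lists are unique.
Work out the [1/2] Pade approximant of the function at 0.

The Pade approximant has numerator coefficients [-115/208, 5445053/5131056]; denominator coefficients [1, -4756897/4275880, 29292471/21379400].

Taylor coefficients needed (read off): a_0 = -115/208, a_1 = 2227/4992, a_2 = 250363/199680, a_3 = 250363/319488.
Write the denominator as Q(ζ) = 1 + q1*ζ + q2*ζ^2. Requiring Q*f - P = O(ζ^4) with deg P <= 1 kills the coefficients of ζ^2..ζ^3 in Q*f:
  ζ^2: a_2 + q1*a_1 + q2*a_0 = 0, i.e. 250363/199680 + (2227/4992)*q1 + (-115/208)*q2 = 0.
  ζ^3: a_3 + q1*a_2 + q2*a_1 = 0, i.e. 250363/319488 + (250363/199680)*q1 + (2227/4992)*q2 = 0.
Solving this linear system: q1 = -4756897/4275880, q2 = 29292471/21379400.
The numerator is Q*f truncated at degree 1: P0 = a_0 = -115/208; P1 = a_1 + q1*a_0 = 5445053/5131056.


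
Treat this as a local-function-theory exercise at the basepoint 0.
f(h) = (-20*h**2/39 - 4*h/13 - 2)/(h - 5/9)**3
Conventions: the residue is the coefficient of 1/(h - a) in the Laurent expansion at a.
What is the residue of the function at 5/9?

The residue is -20/39.

At the order-3 pole 5/9 set g(h) = (h - (5/9))^3*f(h) = -20*h**2/39 - 4*h/13 - 2.
Order-3 pole: residue = g''(a)/2; g''(5/9) = -40/39, so the residue is -20/39.


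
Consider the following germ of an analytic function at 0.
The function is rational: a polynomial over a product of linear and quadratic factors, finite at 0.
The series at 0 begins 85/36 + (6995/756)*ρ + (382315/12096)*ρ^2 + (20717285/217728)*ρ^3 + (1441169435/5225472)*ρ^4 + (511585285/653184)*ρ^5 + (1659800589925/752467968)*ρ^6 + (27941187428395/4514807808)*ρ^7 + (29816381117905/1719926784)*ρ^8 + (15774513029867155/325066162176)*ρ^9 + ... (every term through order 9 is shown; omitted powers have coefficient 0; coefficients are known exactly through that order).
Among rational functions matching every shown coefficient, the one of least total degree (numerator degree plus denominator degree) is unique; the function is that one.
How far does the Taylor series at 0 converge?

No rational of total degree below 8 reproduces all 10 coefficients; solving the [2/6] Pade equations on them gives f(ρ) = (-5*ρ**2 - 20*ρ/7 - 34/3)/((ρ**2 + 7*ρ/6 - 2)**2*(ρ**2 + 3*ρ - 6/5)), whose expansion matches every shown term.
Denominator factor (ρ**2 + 7*ρ/6 - 2)^2: discriminant 337/36, real irrational roots -7/12 + (1/12)*sqrt(337) and -7/12 - (1/12)*sqrt(337); poles of order 2, moduli -7/12 + (1/12)*sqrt(337) and 7/12 + (1/12)*sqrt(337).
Denominator factor (ρ**2 + 3*ρ - 6/5): discriminant 69/5, real irrational roots -3/2 + (1/10)*sqrt(345) and -3/2 - (1/10)*sqrt(345); poles of order 1, moduli -3/2 + (1/10)*sqrt(345) and 3/2 + (1/10)*sqrt(345).
The radius of convergence is the smallest modulus among the singular points: -3/2 + (1/10)*sqrt(345).

The radius of convergence is -3/2 + (1/10)*sqrt(345).


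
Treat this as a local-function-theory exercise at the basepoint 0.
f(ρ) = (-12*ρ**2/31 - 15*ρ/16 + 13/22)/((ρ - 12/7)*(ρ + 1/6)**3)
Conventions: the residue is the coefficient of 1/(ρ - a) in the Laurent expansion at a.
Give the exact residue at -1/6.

At the order-3 pole -1/6 set g(ρ) = (ρ - (-1/6))^3*f(ρ) = (-12*ρ**2/31 - 15*ρ/16 + 13/22)/(ρ - 12/7).
Order-3 pole: residue = g''(a)/2; g''(-1/6) = 108828468/168126299, so the residue is 54414234/168126299.

The residue is 54414234/168126299.


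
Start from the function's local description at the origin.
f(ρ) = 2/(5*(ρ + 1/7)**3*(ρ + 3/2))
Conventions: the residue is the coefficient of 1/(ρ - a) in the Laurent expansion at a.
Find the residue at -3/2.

At the order-1 pole -3/2 set g(ρ) = (ρ - (-3/2))*f(ρ) = 2/(5*(ρ + 1/7)**3).
Simple pole: residue = g(a) at a = -3/2, which is -5488/34295.

The residue is -5488/34295.


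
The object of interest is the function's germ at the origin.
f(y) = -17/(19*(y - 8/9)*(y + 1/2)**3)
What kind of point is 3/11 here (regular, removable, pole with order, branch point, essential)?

Denominator factors: y + 1/2 = 17/22 at y = 3/11; y - 8/9 = -61/99 at y = 3/11 — none vanishes.
So the germ continues analytically to 3/11.

The point is a regular point.


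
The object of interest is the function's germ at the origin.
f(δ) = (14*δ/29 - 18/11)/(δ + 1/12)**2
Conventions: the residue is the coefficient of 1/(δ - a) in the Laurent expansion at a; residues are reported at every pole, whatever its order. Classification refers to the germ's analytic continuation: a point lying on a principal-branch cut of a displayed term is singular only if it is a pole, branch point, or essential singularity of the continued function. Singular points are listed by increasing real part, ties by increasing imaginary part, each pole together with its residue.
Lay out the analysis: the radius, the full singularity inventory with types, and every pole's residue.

Radius of convergence at 0: 1/12.
At -1/12: a pole of order 2; residue 14/29.

Denominator factor (δ + 1/12)^2: pole of order 2 at -1/12, modulus 1/12.
The radius of convergence is the smallest modulus among the singular points: 1/12.
At the order-2 pole -1/12 set g(δ) = (δ - (-1/12))^2*f(δ) = 14*δ/29 - 18/11.
Order-2 pole: residue = g'(a); g'(-1/12) = 14/29, so the residue is 14/29.


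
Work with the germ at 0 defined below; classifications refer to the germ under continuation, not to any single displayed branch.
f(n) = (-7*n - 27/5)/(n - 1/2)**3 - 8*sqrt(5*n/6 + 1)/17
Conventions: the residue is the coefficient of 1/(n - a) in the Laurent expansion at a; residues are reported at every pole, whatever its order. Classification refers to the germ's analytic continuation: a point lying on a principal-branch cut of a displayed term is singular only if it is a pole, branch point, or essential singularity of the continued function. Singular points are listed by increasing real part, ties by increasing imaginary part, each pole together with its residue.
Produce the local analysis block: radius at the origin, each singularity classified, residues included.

Denominator factor (n - 1/2)^3: pole of order 3 at 1/2, modulus 1/2.
Branch term (-8/17)*sqrt(1 - n/(-6/5)): its argument vanishes at n = -6/5, a square-root branch point, modulus 6/5.
The radius of convergence is the smallest modulus among the singular points: 1/2.
The branch term is analytic at 1/2 and contributes nothing to the residue; only the rational part matters.
At the order-3 pole 1/2 set g(n) = (n - (1/2))^3*(rational part) = -7*n - 27/5.
Order-3 pole: residue = g''(a)/2; g''(1/2) = 0, so the residue is 0.
List the singular points by increasing real part (a conjugate pair: the negative imaginary part first).

Radius of convergence at 0: 1/2.
At -6/5: an algebraic (square-root) branch point.
At 1/2: a pole of order 3; residue 0.


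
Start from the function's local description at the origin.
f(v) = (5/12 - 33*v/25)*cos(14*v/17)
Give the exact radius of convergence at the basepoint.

The factor cos(14*v/17) is entire and contributes no finite singular point.
The polynomial part has no poles.
No finite singular points: the Taylor series at 0 converges everywhere.

The radius of convergence is infinite.


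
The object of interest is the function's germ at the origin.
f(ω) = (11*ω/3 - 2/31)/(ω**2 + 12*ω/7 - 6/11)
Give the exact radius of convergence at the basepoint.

The radius of convergence is -6/7 + (1/77)*sqrt(7590).

Denominator factor (ω**2 + 12*ω/7 - 6/11): discriminant 2760/539, real irrational roots -6/7 + (1/77)*sqrt(7590) and -6/7 - (1/77)*sqrt(7590); poles of order 1, moduli -6/7 + (1/77)*sqrt(7590) and 6/7 + (1/77)*sqrt(7590).
The radius of convergence is the smallest modulus among the singular points: -6/7 + (1/77)*sqrt(7590).
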